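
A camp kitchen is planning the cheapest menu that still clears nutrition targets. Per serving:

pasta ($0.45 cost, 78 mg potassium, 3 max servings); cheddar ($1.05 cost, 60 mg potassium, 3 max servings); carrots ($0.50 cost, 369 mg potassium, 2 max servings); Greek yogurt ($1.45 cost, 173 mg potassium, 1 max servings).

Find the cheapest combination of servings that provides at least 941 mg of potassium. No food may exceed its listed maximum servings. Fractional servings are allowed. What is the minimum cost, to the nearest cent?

Cost per mg of potassium: carrots $0.0014, pasta $0.0058, Greek yogurt $0.0084, cheddar $0.0175.
Take 2 servings of carrots: +738.0 mg potassium for $1.00 (total $1.00, still need 203.0 mg).
Take 2.603 servings of pasta: +203.0 mg potassium for $1.17 (total $2.17, still need 0.0 mg).
Greedy by cheapest-per-mg is optimal for a single linear constraint, so the minimum cost is $2.17.

$2.17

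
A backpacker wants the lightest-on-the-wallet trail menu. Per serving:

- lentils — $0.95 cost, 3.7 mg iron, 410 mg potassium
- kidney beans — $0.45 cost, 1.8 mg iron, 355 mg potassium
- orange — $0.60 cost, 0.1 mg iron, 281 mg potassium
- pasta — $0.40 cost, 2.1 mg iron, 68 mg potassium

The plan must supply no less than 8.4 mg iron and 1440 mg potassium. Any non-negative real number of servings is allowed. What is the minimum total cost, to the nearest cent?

$2.02

A basic optimal solution has at most two foods positive. Try each food alone and each pair with both targets met exactly.
lentils only: max(8.4/3.7, 1440/410) = 3.512 servings → $3.34.
kidney beans only: max(8.4/1.8, 1440/355) = 4.667 servings → $2.10.
orange only: max(8.4/0.1, 1440/281) = 84 servings → $50.40.
pasta only: max(8.4/2.1, 1440/68) = 21.18 servings → $8.47.
lentils + kidney beans with both tight: 0.6777 servings and 3.274 servings → $2.12.
lentils + orange with both tight: 2.219 servings and 1.886 servings → $3.24.
lentils + pasta with both targets exact would need a negative amount; discard.
kidney beans + orange: the both-tight solution has a negative serving — not a feasible corner.
kidney beans + pasta with both tight: 3.936 servings and 0.6259 servings → $2.02.
orange + pasta with both tight: 4.205 servings and 3.8 servings → $4.04.
So the least-cost plan costs $2.02.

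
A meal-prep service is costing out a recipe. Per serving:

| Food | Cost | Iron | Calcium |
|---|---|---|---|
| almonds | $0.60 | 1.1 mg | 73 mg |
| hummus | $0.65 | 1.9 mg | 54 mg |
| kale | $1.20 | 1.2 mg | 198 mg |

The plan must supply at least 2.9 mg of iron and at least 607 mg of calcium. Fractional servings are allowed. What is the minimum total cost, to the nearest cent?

$3.68

For a min-cost LP with two ≥-constraints, a basic feasible solution has at most two positive variables.
almonds only: max(2.9/1.1, 607/73) = 8.315 servings → $4.99.
hummus only: max(2.9/1.9, 607/54) = 11.24 servings → $7.31.
kale only: max(2.9/1.2, 607/198) = 3.066 servings → $3.68.
almonds + hummus: intersection lies outside the first quadrant.
almonds + kale with both targets exact would need a negative amount; discard.
hummus + kale with both targets exact would need a negative amount; discard.
The minimum over all feasible corners is $3.68.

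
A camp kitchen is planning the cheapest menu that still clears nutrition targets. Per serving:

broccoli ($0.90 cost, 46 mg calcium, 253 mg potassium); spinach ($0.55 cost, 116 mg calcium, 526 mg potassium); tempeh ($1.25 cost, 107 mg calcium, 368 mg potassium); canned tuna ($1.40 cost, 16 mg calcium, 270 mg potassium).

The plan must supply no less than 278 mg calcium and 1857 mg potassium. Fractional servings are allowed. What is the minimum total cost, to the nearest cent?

Two binding constraints pin down two serving amounts, so the optimal mix uses at most two foods. The candidates are each food alone (scaled to the tighter of calcium/potassium) and each pair with both constraints tight.
broccoli only: max(278/46, 1857/253) = 7.34 servings → $6.61.
spinach only: max(278/116, 1857/526) = 3.53 servings → $1.94.
tempeh only: max(278/107, 1857/368) = 5.046 servings → $6.31.
canned tuna only: max(278/16, 1857/270) = 17.38 servings → $24.32.
broccoli + spinach: the both-tight solution has a negative serving — not a feasible corner.
broccoli + tempeh with both targets exact would need a negative amount; discard.
broccoli + canned tuna with both tight: 5.417 servings and 1.802 servings → $7.40.
spinach + tempeh: intersection lies outside the first quadrant.
spinach + canned tuna with both tight: 1.98 servings and 3.021 servings → $5.32.
tempeh + canned tuna with both tight: 1.971 servings and 4.191 servings → $8.33.
So the least-cost plan costs $1.94.

$1.94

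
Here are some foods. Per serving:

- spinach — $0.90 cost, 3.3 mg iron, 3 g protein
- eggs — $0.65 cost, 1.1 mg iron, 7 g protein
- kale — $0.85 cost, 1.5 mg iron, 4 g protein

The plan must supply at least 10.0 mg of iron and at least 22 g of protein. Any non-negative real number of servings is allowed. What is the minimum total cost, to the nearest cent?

$3.48

spinach only: max(10.0/3.3, 22/3) = 7.333 servings → $6.60.
eggs only: max(10.0/1.1, 22/7) = 9.091 servings → $5.91.
kale only: max(10.0/1.5, 22/4) = 6.667 servings → $5.67.
spinach + eggs with both tight: 2.313 servings and 2.152 servings → $3.48.
spinach + kale with both tight: 0.8046 servings and 4.897 servings → $4.89.
eggs + kale: the both-tight solution has a negative serving — not a feasible corner.
The minimum over all feasible corners is $3.48.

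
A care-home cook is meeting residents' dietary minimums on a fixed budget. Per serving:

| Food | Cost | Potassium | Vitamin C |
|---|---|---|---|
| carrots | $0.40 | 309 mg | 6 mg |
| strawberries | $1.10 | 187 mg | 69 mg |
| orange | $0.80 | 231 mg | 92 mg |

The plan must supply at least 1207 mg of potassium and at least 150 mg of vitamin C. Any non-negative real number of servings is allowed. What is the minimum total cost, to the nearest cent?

$2.29

With two linear requirements the optimum uses one or two foods; enumerate the corners.
carrots only: max(1207/309, 150/6) = 25 servings → $10.00.
strawberries only: max(1207/187, 150/69) = 6.455 servings → $7.10.
orange only: max(1207/231, 150/92) = 5.225 servings → $4.18.
carrots + strawberries with both tight: 2.734 servings and 1.936 servings → $3.22.
carrots + orange with both tight: 2.825 servings and 1.446 servings → $2.29.
strawberries + orange with both targets exact would need a negative amount; discard.
Cheapest feasible corner: $2.29.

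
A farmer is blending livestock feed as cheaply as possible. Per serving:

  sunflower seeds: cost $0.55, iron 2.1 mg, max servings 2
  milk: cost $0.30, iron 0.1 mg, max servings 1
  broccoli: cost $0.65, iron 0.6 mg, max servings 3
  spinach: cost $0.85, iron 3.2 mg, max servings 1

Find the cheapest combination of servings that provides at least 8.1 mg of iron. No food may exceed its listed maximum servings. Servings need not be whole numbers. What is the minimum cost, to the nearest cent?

Cost per mg of iron: sunflower seeds $0.2619, spinach $0.2656, broccoli $1.0833, milk $3.0000.
Take 2 servings of sunflower seeds: +4.2 mg iron for $1.10 (total $1.10, still need 3.9 mg).
Take 1 serving of spinach: +3.2 mg iron for $0.85 (total $1.95, still need 0.7 mg).
Take 1.167 servings of broccoli: +0.7 mg iron for $0.76 (total $2.71, still need 0.0 mg).
Greedy by cheapest-per-mg is optimal for a single linear constraint, so the minimum cost is $2.71.

$2.71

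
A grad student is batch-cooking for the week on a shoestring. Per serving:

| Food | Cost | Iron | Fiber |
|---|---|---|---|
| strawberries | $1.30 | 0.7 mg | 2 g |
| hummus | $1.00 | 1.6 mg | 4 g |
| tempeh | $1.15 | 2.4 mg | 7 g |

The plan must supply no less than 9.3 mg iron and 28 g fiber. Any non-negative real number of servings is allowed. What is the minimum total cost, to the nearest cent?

$4.60

The cheapest plan sits at a corner of the feasible region — with two constraints it uses at most two foods.
strawberries only: max(9.3/0.7, 28/2) = 14 servings → $18.20.
hummus only: max(9.3/1.6, 28/4) = 7 servings → $7.00.
tempeh only: max(9.3/2.4, 28/7) = 4 servings → $4.60.
strawberries + hummus: intersection lies outside the first quadrant.
strawberries + tempeh: the both-tight solution has a negative serving — not a feasible corner.
hummus + tempeh: intersection lies outside the first quadrant.
So the least-cost plan costs $4.60.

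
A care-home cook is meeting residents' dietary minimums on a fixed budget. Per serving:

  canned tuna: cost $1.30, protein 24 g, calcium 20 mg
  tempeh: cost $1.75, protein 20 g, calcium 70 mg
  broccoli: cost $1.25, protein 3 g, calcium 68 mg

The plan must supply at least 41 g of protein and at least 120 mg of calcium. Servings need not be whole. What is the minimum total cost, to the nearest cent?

This is a tiny linear program; its minimum lies at a vertex of the feasible set. List the vertices and price them.
canned tuna only: max(41/24, 120/20) = 6 servings → $7.80.
tempeh only: max(41/20, 120/70) = 2.05 servings → $3.59.
broccoli only: max(41/3, 120/68) = 13.67 servings → $17.08.
canned tuna + tempeh with both tight: 0.3672 servings and 1.609 servings → $3.29.
canned tuna + broccoli with both tight: 1.545 servings and 1.31 servings → $3.65.
tempeh + broccoli with both targets exact would need a negative amount; discard.
So the least-cost plan costs $3.29.

$3.29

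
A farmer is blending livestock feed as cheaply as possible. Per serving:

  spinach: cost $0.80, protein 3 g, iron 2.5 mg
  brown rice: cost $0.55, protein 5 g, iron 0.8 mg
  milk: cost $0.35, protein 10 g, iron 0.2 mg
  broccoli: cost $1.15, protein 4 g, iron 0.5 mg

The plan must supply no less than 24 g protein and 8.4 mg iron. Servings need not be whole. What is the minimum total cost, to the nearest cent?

Two binding constraints pin down two serving amounts, so the optimal mix uses at most two foods. The candidates are each food alone (scaled to the tighter of protein/iron) and each pair with both constraints tight.
spinach only: max(24/3, 8.4/2.5) = 8 servings → $6.40.
brown rice only: max(24/5, 8.4/0.8) = 10.5 servings → $5.78.
milk only: max(24/10, 8.4/0.2) = 42 servings → $14.70.
broccoli only: max(24/4, 8.4/0.5) = 16.8 servings → $19.32.
spinach + brown rice with both tight: 2.257 servings and 3.446 servings → $3.70.
spinach + milk with both tight: 3.246 servings and 1.426 servings → $3.10.
spinach + broccoli with both tight: 2.541 servings and 4.094 servings → $6.74.
brown rice + milk with both targets exact would need a negative amount; discard.
brown rice + broccoli: intersection lies outside the first quadrant.
milk + broccoli: the both-tight solution has a negative serving — not a feasible corner.
So the least-cost plan costs $3.10.

$3.10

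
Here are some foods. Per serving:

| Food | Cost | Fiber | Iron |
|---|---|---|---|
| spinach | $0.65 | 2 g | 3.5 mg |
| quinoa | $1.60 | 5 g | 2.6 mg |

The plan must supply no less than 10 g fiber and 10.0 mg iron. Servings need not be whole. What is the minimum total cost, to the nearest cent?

An LP optimum is at a vertex; with two nutrient constraints at most two foods are used. Check each candidate.
spinach only: max(10/2, 10.0/3.5) = 5 servings → $3.25.
quinoa only: max(10/5, 10.0/2.6) = 3.846 servings → $6.15.
spinach + quinoa with both tight: 1.951 servings and 1.22 servings → $3.22.
So the least-cost plan costs $3.22.

$3.22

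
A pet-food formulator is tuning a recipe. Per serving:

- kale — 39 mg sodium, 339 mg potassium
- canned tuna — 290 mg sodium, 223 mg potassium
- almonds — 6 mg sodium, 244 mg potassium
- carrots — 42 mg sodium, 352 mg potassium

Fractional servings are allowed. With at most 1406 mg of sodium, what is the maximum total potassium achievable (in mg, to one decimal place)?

Potassium per mg sodium: almonds 40.67, kale 8.692, carrots 8.381, canned tuna 0.769.
With no serving limits, spend the whole sodium allowance on almonds: 1406 mg / 6 mg × 244 mg = 57177.3 mg.

57177.3 mg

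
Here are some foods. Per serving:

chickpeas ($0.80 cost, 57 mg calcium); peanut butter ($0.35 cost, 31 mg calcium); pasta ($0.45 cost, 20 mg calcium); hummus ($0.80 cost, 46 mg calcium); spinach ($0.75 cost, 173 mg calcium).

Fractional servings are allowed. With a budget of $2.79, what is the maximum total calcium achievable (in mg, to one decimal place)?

643.6 mg

Calcium per dollar: spinach 230.7, peanut butter 88.57, chickpeas 71.25, hummus 57.5, pasta 44.44.
With no serving limits, spend the whole cost allowance on spinach: $2.79 / $0.75 × 173 mg = 643.6 mg.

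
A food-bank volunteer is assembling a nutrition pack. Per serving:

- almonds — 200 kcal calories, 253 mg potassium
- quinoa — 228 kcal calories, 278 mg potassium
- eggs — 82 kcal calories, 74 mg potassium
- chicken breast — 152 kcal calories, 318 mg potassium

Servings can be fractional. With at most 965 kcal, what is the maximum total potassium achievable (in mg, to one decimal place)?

Potassium per kcal: chicken breast 2.092, almonds 1.265, quinoa 1.219, eggs 0.9024.
With no serving limits, spend the whole calories allowance on chicken breast: 965 kcal / 152 kcal × 318 mg = 2018.9 mg.

2018.9 mg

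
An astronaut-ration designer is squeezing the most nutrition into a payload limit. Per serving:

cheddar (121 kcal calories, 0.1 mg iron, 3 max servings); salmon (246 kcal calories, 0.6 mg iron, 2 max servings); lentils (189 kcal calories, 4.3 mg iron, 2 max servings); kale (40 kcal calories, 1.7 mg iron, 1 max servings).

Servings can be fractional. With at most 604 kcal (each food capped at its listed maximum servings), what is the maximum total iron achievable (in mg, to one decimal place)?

Iron per kcal: kale 0.0425, lentils 0.02275, salmon 0.002439, cheddar 0.0008264.
Take 1 serving of kale: uses 40 kcal, +1.7 mg iron (running total 1.7 mg).
Take 2 servings of lentils: uses 378 kcal, +8.6 mg iron (running total 10.3 mg).
Take 0.7561 servings of salmon: uses 186 kcal, +0.5 mg iron (running total 10.8 mg).
Filling greedily by iron-per-kcal is optimal for one linear limit, giving 10.8 mg.

10.8 mg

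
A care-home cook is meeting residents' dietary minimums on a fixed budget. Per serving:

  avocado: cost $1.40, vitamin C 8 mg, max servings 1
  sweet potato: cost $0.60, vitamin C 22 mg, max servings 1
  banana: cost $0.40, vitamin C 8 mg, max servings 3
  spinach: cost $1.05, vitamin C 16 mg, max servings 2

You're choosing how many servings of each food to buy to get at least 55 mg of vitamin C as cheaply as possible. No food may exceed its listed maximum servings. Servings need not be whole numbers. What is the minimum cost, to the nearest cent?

Cost per mg of vitamin C: sweet potato $0.0273, banana $0.0500, spinach $0.0656, avocado $0.1750.
Take 1 serving of sweet potato: +22.0 mg vitamin C for $0.60 (total $0.60, still need 33.0 mg).
Take 3 servings of banana: +24.0 mg vitamin C for $1.20 (total $1.80, still need 9.0 mg).
Take 0.5625 servings of spinach: +9.0 mg vitamin C for $0.59 (total $2.39, still need 0.0 mg).
Filling from the cheapest source first is optimal under one linear minimum: $2.39.

$2.39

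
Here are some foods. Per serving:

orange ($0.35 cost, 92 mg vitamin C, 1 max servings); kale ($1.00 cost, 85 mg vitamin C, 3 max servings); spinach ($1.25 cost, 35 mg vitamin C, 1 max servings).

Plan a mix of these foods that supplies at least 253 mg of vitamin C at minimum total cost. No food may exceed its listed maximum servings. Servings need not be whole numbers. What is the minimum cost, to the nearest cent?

Cost per mg of vitamin C: orange $0.0038, kale $0.0118, spinach $0.0357.
Take 1 serving of orange: +92.0 mg vitamin C for $0.35 (total $0.35, still need 161.0 mg).
Take 1.894 servings of kale: +161.0 mg vitamin C for $1.89 (total $2.24, still need 0.0 mg).
Filling from the cheapest source first is optimal under one linear minimum: $2.24.

$2.24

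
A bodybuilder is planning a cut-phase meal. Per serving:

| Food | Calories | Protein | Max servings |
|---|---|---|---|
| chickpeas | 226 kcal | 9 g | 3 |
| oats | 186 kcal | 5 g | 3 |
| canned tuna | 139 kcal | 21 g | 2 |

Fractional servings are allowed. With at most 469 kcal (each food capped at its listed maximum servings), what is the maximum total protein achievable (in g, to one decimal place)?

49.6 g

Protein per kcal: canned tuna 0.1511, chickpeas 0.03982, oats 0.02688.
Take 2 servings of canned tuna: uses 278 kcal, +42.0 g protein (running total 42.0 g).
Take 0.8451 servings of chickpeas: uses 191 kcal, +7.6 g protein (running total 49.6 g).
Filling greedily by protein-per-kcal is optimal for one linear limit, giving 49.6 g.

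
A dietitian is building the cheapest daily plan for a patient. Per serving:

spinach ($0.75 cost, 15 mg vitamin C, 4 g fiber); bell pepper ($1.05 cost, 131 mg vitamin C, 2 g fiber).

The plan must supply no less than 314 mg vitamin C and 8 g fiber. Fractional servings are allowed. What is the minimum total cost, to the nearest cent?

The cheapest plan sits at a corner of the feasible region — with two constraints it uses at most two foods.
spinach only: max(314/15, 8/4) = 20.93 servings → $15.70.
bell pepper only: max(314/131, 8/2) = 4 servings → $4.20.
spinach + bell pepper with both tight: 0.8502 servings and 2.3 servings → $3.05.
Cheapest feasible corner: $3.05.

$3.05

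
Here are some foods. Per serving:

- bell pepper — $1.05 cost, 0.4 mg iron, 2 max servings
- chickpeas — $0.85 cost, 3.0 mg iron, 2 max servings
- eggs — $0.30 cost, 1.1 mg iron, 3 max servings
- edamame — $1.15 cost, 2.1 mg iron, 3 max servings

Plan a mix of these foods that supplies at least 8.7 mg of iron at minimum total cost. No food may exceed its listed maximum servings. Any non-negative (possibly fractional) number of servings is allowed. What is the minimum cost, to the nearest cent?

$2.43

Cost per mg of iron: eggs $0.2727, chickpeas $0.2833, edamame $0.5476, bell pepper $2.6250.
Take 3 servings of eggs: +3.3 mg iron for $0.90 (total $0.90, still need 5.4 mg).
Take 1.8 servings of chickpeas: +5.4 mg iron for $1.53 (total $2.43, still need 0.0 mg).
Filling from the cheapest source first is optimal under one linear minimum: $2.43.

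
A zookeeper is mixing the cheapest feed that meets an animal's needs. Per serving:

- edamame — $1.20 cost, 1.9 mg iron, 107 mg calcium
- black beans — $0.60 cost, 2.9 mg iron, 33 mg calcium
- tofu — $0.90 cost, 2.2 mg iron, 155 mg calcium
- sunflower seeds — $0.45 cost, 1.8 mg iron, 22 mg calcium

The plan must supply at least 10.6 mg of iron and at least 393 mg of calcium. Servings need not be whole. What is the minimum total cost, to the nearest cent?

$3.13

Minimising a linear cost over {iron ≥ 10.6, calcium ≥ 393, servings ≥ 0} — the optimum is at a vertex, using one or two foods.
edamame only: max(10.6/1.9, 393/107) = 5.579 servings → $6.69.
black beans only: max(10.6/2.9, 393/33) = 11.91 servings → $7.15.
tofu only: max(10.6/2.2, 393/155) = 4.818 servings → $4.34.
sunflower seeds only: max(10.6/1.8, 393/22) = 17.86 servings → $8.04.
edamame + black beans with both tight: 3.19 servings and 1.565 servings → $4.77.
edamame + tofu: intersection lies outside the first quadrant.
edamame + sunflower seeds with both tight: 3.145 servings and 2.57 servings → $4.93.
black beans + tofu with both tight: 2.065 servings and 2.096 servings → $3.13.
black beans + sunflower seeds: the both-tight solution has a negative serving — not a feasible corner.
tofu + sunflower seeds with both tight: 2.056 servings and 3.376 servings → $3.37.
The minimum over all feasible corners is $3.13.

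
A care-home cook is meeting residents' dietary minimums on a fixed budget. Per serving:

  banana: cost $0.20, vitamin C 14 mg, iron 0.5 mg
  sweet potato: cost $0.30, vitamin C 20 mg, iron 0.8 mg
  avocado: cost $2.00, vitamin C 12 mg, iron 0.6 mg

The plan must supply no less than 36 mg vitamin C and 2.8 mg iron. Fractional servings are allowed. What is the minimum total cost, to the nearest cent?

$1.05

At the optimum either one food covers both requirements or two foods hit both targets exactly; no other combination can be cheaper.
banana only: max(36/14, 2.8/0.5) = 5.6 servings → $1.12.
sweet potato only: max(36/20, 2.8/0.8) = 3.5 servings → $1.05.
avocado only: max(36/12, 2.8/0.6) = 4.667 servings → $9.33.
banana + sweet potato: intersection lies outside the first quadrant.
banana + avocado: the both-tight solution has a negative serving — not a feasible corner.
sweet potato + avocado: the both-tight solution has a negative serving — not a feasible corner.
The minimum over all feasible corners is $1.05.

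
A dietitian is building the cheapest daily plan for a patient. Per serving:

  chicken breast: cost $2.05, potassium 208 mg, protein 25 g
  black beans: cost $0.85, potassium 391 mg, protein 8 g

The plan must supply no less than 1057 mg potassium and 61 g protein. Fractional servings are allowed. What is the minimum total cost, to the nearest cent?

The cheapest plan sits at a corner of the feasible region — with two constraints it uses at most two foods.
chicken breast only: max(1057/208, 61/25) = 5.082 servings → $10.42.
black beans only: max(1057/391, 61/8) = 7.625 servings → $6.48.
chicken breast + black beans with both tight: 1.898 servings and 1.694 servings → $5.33.
The minimum over all feasible corners is $5.33.

$5.33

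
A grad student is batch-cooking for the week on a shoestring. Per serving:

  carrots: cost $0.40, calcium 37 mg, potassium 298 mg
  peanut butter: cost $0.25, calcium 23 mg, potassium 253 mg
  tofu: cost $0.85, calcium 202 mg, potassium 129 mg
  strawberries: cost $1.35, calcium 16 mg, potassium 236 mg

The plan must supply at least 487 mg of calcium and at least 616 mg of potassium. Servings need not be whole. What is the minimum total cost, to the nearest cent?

An LP optimum is at a vertex; with two nutrient constraints at most two foods are used. Check each candidate.
carrots only: max(487/37, 616/298) = 13.16 servings → $5.26.
peanut butter only: max(487/23, 616/253) = 21.17 servings → $5.29.
tofu only: max(487/202, 616/129) = 4.775 servings → $4.06.
strawberries only: max(487/16, 616/236) = 30.44 servings → $41.09.
carrots + peanut butter with both targets exact would need a negative amount; discard.
carrots + tofu with both tight: 1.112 servings and 2.207 servings → $2.32.
carrots + strawberries: the both-tight solution has a negative serving — not a feasible corner.
peanut butter + tofu with both tight: 1.28 servings and 2.265 servings → $2.25.
peanut butter + strawberries: the both-tight solution has a negative serving — not a feasible corner.
tofu + strawberries with both tight: 2.304 servings and 1.351 servings → $3.78.
Cheapest feasible corner: $2.25.

$2.25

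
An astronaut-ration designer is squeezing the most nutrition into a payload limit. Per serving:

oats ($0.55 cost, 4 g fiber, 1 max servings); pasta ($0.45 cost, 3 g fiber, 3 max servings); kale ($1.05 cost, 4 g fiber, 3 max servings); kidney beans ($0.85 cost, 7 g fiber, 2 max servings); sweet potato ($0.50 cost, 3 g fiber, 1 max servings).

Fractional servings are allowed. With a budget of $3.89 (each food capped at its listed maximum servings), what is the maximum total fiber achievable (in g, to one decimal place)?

Fiber per dollar: kidney beans 8.235, oats 7.273, pasta 6.667, sweet potato 6, kale 3.81.
Take 2 servings of kidney beans: spends $1.70, +14.0 g fiber (running total 14.0 g).
Take 1 serving of oats: spends $0.55, +4.0 g fiber (running total 18.0 g).
Take 3 servings of pasta: spends $1.35, +9.0 g fiber (running total 27.0 g).
Take 0.58 servings of sweet potato: spends $0.29, +1.7 g fiber (running total 28.7 g).
Filling greedily by fiber-per-dollar is optimal for one linear limit, giving 28.7 g.

28.7 g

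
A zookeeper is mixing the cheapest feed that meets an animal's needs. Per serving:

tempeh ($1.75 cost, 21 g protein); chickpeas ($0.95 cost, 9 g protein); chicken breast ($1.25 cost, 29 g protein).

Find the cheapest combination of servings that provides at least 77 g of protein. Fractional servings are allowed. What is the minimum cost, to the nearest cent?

Cost per g of protein: chicken breast $0.0431, tempeh $0.0833, chickpeas $0.1056.
With no serving limits, use only chicken breast: 77 g / 29 g = 2.655 servings × $1.25 = $3.32.

$3.32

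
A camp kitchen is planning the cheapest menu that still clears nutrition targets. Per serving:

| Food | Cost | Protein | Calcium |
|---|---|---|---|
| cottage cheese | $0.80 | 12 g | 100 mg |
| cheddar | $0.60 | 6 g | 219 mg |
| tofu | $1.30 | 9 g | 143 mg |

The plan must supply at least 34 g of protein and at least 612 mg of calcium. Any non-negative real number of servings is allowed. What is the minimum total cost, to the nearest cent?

A basic optimal solution has at most two foods positive. Try each food alone and each pair with both targets met exactly.
cottage cheese only: max(34/12, 612/100) = 6.12 servings → $4.90.
cheddar only: max(34/6, 612/219) = 5.667 servings → $3.40.
tofu only: max(34/9, 612/143) = 4.28 servings → $5.56.
cottage cheese + cheddar with both tight: 1.861 servings and 1.945 servings → $2.66.
cottage cheese + tofu: intersection lies outside the first quadrant.
cheddar + tofu with both tight: 0.5804 servings and 3.391 servings → $4.76.
Cheapest feasible corner: $2.66.

$2.66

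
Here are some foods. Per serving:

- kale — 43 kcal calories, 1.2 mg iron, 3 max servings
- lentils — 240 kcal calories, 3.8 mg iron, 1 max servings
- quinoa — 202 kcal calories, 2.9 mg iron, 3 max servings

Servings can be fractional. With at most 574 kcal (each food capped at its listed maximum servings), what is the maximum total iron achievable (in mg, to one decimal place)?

10.3 mg

Iron per kcal: kale 0.02791, lentils 0.01583, quinoa 0.01436.
Take 3 servings of kale: uses 129 kcal, +3.6 mg iron (running total 3.6 mg).
Take 1 serving of lentils: uses 240 kcal, +3.8 mg iron (running total 7.4 mg).
Take 1.015 servings of quinoa: uses 205 kcal, +2.9 mg iron (running total 10.3 mg).
Filling greedily by iron-per-kcal is optimal for one linear limit, giving 10.3 mg.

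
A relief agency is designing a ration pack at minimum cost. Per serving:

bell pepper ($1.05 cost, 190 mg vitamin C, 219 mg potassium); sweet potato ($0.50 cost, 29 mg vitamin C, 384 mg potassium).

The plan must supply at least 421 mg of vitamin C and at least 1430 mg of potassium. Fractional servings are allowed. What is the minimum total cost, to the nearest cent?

$3.24

Compare the cost at each extreme point of the feasible region.
bell pepper only: max(421/190, 1430/219) = 6.53 servings → $6.86.
sweet potato only: max(421/29, 1430/384) = 14.52 servings → $7.26.
bell pepper + sweet potato with both tight: 1.804 servings and 2.695 servings → $3.24.
Cheapest feasible corner: $3.24.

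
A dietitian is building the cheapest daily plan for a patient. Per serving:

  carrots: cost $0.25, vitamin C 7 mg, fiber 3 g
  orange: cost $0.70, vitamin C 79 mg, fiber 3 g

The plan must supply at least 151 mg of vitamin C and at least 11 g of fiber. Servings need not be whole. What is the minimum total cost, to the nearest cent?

Two binding constraints pin down two serving amounts, so the optimal mix uses at most two foods. The candidates are each food alone (scaled to the tighter of vitamin C/fiber) and each pair with both constraints tight.
carrots only: max(151/7, 11/3) = 21.57 servings → $5.39.
orange only: max(151/79, 11/3) = 3.667 servings → $2.57.
carrots + orange with both tight: 1.926 servings and 1.741 servings → $1.70.
The minimum over all feasible corners is $1.70.

$1.70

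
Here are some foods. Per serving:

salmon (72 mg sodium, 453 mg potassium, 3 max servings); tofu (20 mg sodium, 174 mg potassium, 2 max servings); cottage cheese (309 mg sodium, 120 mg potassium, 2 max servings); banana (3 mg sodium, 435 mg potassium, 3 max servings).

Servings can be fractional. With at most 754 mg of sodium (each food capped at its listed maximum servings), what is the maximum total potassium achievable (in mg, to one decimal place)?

Potassium per mg sodium: banana 145, tofu 8.7, salmon 6.292, cottage cheese 0.3883.
Take 3 servings of banana: uses 9 mg sodium, +1305.0 mg potassium (running total 1305.0 mg).
Take 2 servings of tofu: uses 40 mg sodium, +348.0 mg potassium (running total 1653.0 mg).
Take 3 servings of salmon: uses 216 mg sodium, +1359.0 mg potassium (running total 3012.0 mg).
Take 1.583 servings of cottage cheese: uses 489 mg sodium, +189.9 mg potassium (running total 3201.9 mg).
Filling greedily by potassium-per-mg sodium is optimal for one linear limit, giving 3201.9 mg.

3201.9 mg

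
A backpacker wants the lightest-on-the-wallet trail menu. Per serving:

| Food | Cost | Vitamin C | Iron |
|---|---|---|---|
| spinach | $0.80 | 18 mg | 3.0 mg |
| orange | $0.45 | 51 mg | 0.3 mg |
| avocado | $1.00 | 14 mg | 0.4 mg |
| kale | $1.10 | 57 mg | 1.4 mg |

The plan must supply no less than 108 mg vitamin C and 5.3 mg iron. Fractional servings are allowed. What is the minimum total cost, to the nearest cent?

$1.99

This is a tiny linear program; its minimum lies at a vertex of the feasible set. List the vertices and price them.
spinach only: max(108/18, 5.3/3.0) = 6 servings → $4.80.
orange only: max(108/51, 5.3/0.3) = 17.67 servings → $7.95.
avocado only: max(108/14, 5.3/0.4) = 13.25 servings → $13.25.
kale only: max(108/57, 5.3/1.4) = 3.786 servings → $4.16.
spinach + orange with both tight: 1.612 servings and 1.549 servings → $1.99.
spinach + avocado with both tight: 0.8908 servings and 6.569 servings → $7.28.
spinach + kale with both tight: 1.035 servings and 1.568 servings → $2.55.
orange + avocado: the both-tight solution has a negative serving — not a feasible corner.
orange + kale: the both-tight solution has a negative serving — not a feasible corner.
avocado + kale: intersection lies outside the first quadrant.
So the least-cost plan costs $1.99.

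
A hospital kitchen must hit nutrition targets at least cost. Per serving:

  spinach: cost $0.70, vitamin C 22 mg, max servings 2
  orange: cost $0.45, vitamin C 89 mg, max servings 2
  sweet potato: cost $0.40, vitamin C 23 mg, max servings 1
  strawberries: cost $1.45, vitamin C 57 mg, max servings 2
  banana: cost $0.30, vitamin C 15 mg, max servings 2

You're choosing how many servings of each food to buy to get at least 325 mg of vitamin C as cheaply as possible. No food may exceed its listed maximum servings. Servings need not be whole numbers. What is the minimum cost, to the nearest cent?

Cost per mg of vitamin C: orange $0.0051, sweet potato $0.0174, banana $0.0200, strawberries $0.0254, spinach $0.0318.
Take 2 servings of orange: +178.0 mg vitamin C for $0.90 (total $0.90, still need 147.0 mg).
Take 1 serving of sweet potato: +23.0 mg vitamin C for $0.40 (total $1.30, still need 124.0 mg).
Take 2 servings of banana: +30.0 mg vitamin C for $0.60 (total $1.90, still need 94.0 mg).
Take 1.649 servings of strawberries: +94.0 mg vitamin C for $2.39 (total $4.29, still need 0.0 mg).
Filling from the cheapest source first is optimal under one linear minimum: $4.29.

$4.29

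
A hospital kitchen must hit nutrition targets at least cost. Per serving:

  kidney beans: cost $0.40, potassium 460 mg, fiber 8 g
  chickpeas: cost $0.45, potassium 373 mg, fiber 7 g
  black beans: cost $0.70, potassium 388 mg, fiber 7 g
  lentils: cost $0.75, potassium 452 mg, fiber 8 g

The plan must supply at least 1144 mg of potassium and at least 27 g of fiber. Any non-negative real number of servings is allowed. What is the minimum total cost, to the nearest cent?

$1.35

At the optimum either one food covers both requirements or two foods hit both targets exactly; no other combination can be cheaper.
kidney beans only: max(1144/460, 27/8) = 3.375 servings → $1.35.
chickpeas only: max(1144/373, 27/7) = 3.857 servings → $1.74.
black beans only: max(1144/388, 27/7) = 3.857 servings → $2.70.
lentils only: max(1144/452, 27/8) = 3.375 servings → $2.53.
kidney beans + chickpeas with both targets exact would need a negative amount; discard.
kidney beans + black beans with both targets exact would need a negative amount; discard.
kidney beans + lentils: intersection lies outside the first quadrant.
chickpeas + black beans: the both-tight solution has a negative serving — not a feasible corner.
chickpeas + lentils: the both-tight solution has a negative serving — not a feasible corner.
black beans + lentils: the both-tight solution has a negative serving — not a feasible corner.
Cheapest feasible corner: $1.35.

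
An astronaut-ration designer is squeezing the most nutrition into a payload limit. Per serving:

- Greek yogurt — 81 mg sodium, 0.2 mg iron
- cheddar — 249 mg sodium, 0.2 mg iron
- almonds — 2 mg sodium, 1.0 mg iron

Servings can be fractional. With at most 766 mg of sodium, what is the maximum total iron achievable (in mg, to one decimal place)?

Iron per mg sodium: almonds 0.5, Greek yogurt 0.002469, cheddar 0.0008032.
With no serving limits, spend the whole sodium allowance on almonds: 766 mg / 2 mg × 1.0 mg = 383.0 mg.

383.0 mg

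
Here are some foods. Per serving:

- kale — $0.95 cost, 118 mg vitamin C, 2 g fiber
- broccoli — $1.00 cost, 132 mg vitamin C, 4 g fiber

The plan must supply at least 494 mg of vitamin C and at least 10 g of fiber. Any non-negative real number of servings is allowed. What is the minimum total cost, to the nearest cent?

An LP optimum is at a vertex; with two nutrient constraints at most two foods are used. Check each candidate.
kale only: max(494/118, 10/2) = 5 servings → $4.75.
broccoli only: max(494/132, 10/4) = 3.742 servings → $3.74.
kale + broccoli with both tight: 3.154 servings and 0.9231 servings → $3.92.
The minimum over all feasible corners is $3.74.

$3.74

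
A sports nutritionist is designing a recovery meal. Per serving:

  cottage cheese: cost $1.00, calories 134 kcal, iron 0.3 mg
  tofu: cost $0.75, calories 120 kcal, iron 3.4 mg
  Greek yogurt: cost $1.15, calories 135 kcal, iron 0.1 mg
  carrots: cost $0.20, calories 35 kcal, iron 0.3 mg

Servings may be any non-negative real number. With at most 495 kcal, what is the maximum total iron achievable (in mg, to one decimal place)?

14.0 mg

Iron per kcal: tofu 0.02833, carrots 0.008571, cottage cheese 0.002239, Greek yogurt 0.0007407.
With no serving limits, spend the whole calories allowance on tofu: 495 kcal / 120 kcal × 3.4 mg = 14.0 mg.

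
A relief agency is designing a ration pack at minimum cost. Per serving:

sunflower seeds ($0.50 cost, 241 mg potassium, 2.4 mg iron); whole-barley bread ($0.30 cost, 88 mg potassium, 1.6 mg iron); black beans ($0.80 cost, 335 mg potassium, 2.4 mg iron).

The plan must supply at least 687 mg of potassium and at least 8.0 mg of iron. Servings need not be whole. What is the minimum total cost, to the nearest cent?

Minimising a linear cost over {potassium ≥ 687, iron ≥ 8.0, servings ≥ 0} — the optimum is at a vertex, using one or two foods.
sunflower seeds only: max(687/241, 8.0/2.4) = 3.333 servings → $1.67.
whole-barley bread only: max(687/88, 8.0/1.6) = 7.807 servings → $2.34.
black beans only: max(687/335, 8.0/2.4) = 3.333 servings → $2.67.
sunflower seeds + whole-barley bread with both tight: 2.266 servings and 1.601 servings → $1.61.
sunflower seeds + black beans: intersection lies outside the first quadrant.
whole-barley bread + black beans with both tight: 3.175 servings and 1.217 servings → $1.93.
Cheapest feasible corner: $1.61.

$1.61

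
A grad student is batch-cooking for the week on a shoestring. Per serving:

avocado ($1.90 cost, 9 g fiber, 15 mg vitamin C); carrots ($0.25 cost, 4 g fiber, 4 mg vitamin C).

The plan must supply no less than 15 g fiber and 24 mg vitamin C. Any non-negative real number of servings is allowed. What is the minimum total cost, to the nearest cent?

For a min-cost LP with two ≥-constraints, a basic feasible solution has at most two positive variables.
avocado only: max(15/9, 24/15) = 1.667 servings → $3.17.
carrots only: max(15/4, 24/4) = 6 servings → $1.50.
avocado + carrots with both tight: 1.5 servings and 0.375 servings → $2.94.
So the least-cost plan costs $1.50.

$1.50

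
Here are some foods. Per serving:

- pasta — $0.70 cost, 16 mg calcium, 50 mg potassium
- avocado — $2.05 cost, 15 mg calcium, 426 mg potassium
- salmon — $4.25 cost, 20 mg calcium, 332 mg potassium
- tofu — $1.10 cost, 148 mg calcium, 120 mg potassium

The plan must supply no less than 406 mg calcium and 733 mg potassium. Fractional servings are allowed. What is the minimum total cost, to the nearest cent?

$4.91

pasta only: max(406/16, 733/50) = 25.38 servings → $17.76.
avocado only: max(406/15, 733/426) = 27.07 servings → $55.49.
salmon only: max(406/20, 733/332) = 20.3 servings → $86.28.
tofu only: max(406/148, 733/120) = 6.108 servings → $6.72.
pasta + avocado: intersection lies outside the first quadrant.
pasta + salmon with both targets exact would need a negative amount; discard.
pasta + tofu with both tight: 10.91 servings and 1.564 servings → $9.35.
avocado + salmon: the both-tight solution has a negative serving — not a feasible corner.
avocado + tofu with both tight: 0.9758 servings and 2.644 servings → $4.91.
salmon + tofu with both tight: 1.279 servings and 2.57 servings → $8.26.
So the least-cost plan costs $4.91.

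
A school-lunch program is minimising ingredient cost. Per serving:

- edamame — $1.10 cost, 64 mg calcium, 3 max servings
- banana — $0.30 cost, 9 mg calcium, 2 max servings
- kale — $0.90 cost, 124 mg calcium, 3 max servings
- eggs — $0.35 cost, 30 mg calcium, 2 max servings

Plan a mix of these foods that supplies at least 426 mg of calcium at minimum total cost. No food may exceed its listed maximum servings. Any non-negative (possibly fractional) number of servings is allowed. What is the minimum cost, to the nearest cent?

Cost per mg of calcium: kale $0.0073, eggs $0.0117, edamame $0.0172, banana $0.0333.
Take 3 servings of kale: +372.0 mg calcium for $2.70 (total $2.70, still need 54.0 mg).
Take 1.8 servings of eggs: +54.0 mg calcium for $0.63 (total $3.33, still need 0.0 mg).
Filling from the cheapest source first is optimal under one linear minimum: $3.33.

$3.33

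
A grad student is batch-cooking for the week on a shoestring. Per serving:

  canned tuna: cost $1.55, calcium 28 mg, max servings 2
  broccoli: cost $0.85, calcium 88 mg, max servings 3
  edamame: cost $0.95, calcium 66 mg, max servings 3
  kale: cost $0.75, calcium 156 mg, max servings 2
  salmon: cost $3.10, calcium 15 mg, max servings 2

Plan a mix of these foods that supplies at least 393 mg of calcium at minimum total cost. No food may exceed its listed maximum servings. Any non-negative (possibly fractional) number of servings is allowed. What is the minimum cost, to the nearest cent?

$2.28

Cost per mg of calcium: kale $0.0048, broccoli $0.0097, edamame $0.0144, canned tuna $0.0554, salmon $0.2067.
Take 2 servings of kale: +312.0 mg calcium for $1.50 (total $1.50, still need 81.0 mg).
Take 0.9205 servings of broccoli: +81.0 mg calcium for $0.78 (total $2.28, still need 0.0 mg).
Filling from the cheapest source first is optimal under one linear minimum: $2.28.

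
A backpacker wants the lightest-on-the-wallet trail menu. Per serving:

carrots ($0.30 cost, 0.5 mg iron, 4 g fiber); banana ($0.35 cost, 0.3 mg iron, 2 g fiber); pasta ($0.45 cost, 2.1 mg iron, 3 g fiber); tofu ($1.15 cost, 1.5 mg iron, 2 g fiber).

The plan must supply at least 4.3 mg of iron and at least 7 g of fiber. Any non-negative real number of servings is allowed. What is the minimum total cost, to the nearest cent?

With two linear requirements the optimum uses one or two foods; enumerate the corners.
carrots only: max(4.3/0.5, 7/4) = 8.6 servings → $2.58.
banana only: max(4.3/0.3, 7/2) = 14.33 servings → $5.02.
pasta only: max(4.3/2.1, 7/3) = 2.333 servings → $1.05.
tofu only: max(4.3/1.5, 7/2) = 3.5 servings → $4.03.
carrots + banana: the both-tight solution has a negative serving — not a feasible corner.
carrots + pasta with both tight: 0.2609 servings and 1.986 servings → $0.97.
carrots + tofu with both tight: 0.38 servings and 2.74 servings → $3.27.
banana + pasta with both tight: 0.5455 servings and 1.97 servings → $1.08.
banana + tofu with both tight: 0.7917 servings and 2.708 servings → $3.39.
pasta + tofu: the both-tight solution has a negative serving — not a feasible corner.
The minimum over all feasible corners is $0.97.

$0.97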